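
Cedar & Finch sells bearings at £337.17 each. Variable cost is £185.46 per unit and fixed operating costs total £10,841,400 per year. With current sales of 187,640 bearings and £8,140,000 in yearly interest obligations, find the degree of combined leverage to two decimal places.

3.00

Contribution at this volume is 187,640 × £151.71 = £28,466,864.40.
EBIT = £28,466,864.40 − £10,841,400 = £17,625,464.40. Interest = £8,140,000.00, so EBIT − I = £9,485,464.40.
DCL = contribution ÷ (EBIT − I) = £28,466,864.40 ÷ £9,485,464.40 = 3.0011.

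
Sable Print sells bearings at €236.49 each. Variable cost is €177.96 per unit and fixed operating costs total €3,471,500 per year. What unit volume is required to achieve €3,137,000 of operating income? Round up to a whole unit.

112,908 bearings

Each unit contributes €236.49 − €177.96 = €58.53.
Required volume = (fixed costs + target profit) ÷ CM = (€3,471,500 + €3,137,000) ÷ €58.53 = 112,907.91, so 112,908 bearings.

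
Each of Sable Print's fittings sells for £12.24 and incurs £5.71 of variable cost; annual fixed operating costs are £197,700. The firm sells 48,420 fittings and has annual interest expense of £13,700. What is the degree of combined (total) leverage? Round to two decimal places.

3.02

At 48,420 units, contribution = 48,420 × £6.53 = £316,182.60.
Operating income = contribution − fixed costs = £316,182.60 − £197,700 = £118,482.60. Interest = £13,700.00.
DOL = £316,182.60 ÷ £118,482.60 = 2.6686; DFL = £118,482.60 ÷ £104,782.60 = 1.1307.
Combined leverage = 2.6686 × 1.1307 = 3.0174.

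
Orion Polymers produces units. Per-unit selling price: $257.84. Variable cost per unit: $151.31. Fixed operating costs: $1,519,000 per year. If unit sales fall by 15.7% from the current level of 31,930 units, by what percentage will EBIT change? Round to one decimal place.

At 31,930 units, contribution = 31,930 × $106.53 = $3,401,502.90.
Operating income = contribution − fixed costs = $3,401,502.90 − $1,519,000 = $1,882,502.90.
So DOL = total CM / EBIT = $3,401,502.90 / $1,882,502.90 = 1.8069.
Operating income changes by 1.8069 × -15.7% = -28.4%.

-28.4%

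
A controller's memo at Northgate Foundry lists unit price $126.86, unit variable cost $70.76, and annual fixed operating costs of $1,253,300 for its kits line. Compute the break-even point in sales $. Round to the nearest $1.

$2,834,111

Contribution margin per unit = $126.86 − $70.76 = $56.10, a CM ratio of $56.10 ÷ $126.86 = 0.4422.
Break-even revenue = fixed costs × price ÷ CM = $1,253,300 × $126.86 ÷ $56.10 = $2,834,111.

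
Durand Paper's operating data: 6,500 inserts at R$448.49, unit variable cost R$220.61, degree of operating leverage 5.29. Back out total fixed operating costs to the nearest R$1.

R$1,201,216

Contribution at this volume is 6,500 × R$227.88 = R$1,481,220.00.
Since DOL = CM ÷ EBIT, EBIT = R$1,481,220.00 ÷ 5.29 = R$280,003.78.
And FC = contribution − EBIT = R$1,481,220.00 − R$280,003.78 = R$1,201,216.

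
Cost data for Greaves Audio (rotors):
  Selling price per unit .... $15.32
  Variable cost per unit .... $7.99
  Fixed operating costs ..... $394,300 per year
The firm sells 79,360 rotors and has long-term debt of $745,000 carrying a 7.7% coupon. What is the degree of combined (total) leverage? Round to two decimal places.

4.47

Total contribution margin = 79,360 × $7.33 = $581,708.80.
EBIT = $581,708.80 − $394,300 = $187,408.80. Interest = $57,365.00.
DOL = $581,708.80 ÷ $187,408.80 = 3.1040; DFL = $187,408.80 ÷ $130,043.80 = 1.4411.
Combined leverage = 3.1040 × 1.4411 = 4.4732.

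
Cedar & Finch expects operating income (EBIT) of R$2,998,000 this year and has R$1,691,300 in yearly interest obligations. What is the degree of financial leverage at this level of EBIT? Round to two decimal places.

Interest = R$1,691,300.00.
Degree of financial leverage = EBIT / (EBIT − interest) = R$2,998,000 / R$1,306,700.00 = 2.2943.

2.29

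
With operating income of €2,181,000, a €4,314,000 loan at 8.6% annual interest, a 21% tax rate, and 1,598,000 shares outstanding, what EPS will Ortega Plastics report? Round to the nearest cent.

€0.89

Interest = €371,004.00, so EBT = €2,181,000 − €371,004.00 = €1,809,996.00.
After tax at 21%: net income = €1,809,996.00 × 0.79 = €1,429,896.84.
EPS = €1,429,896.84 ÷ 1,598,000 = €0.89.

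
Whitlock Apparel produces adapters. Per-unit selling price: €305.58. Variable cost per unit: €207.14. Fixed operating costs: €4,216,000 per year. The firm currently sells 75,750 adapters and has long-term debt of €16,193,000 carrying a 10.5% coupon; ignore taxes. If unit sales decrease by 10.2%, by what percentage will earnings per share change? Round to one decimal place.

Contribution at this volume is 75,750 × €98.44 = €7,456,830.00.
EBIT = €7,456,830.00 − €4,216,000 = €3,240,830.00.
After interest of €1,700,265.00, pre-tax earnings = €1,540,565.00.
DCL = total CM / (EBIT − I) = €7,456,830.00 / €1,540,565.00 = 4.8403.
%ΔEPS = DCL × %ΔSales = 4.8403 × -10.2% = -49.4%.

-49.4%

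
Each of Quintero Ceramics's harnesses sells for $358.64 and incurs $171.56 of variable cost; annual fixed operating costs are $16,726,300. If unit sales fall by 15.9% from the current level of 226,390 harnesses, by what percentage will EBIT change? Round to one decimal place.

-26.3%

At 226,390 units, contribution = 226,390 × $187.08 = $42,353,041.20.
Operating income = contribution − fixed costs = $42,353,041.20 − $16,726,300 = $25,626,741.20.
Degree of operating leverage = $42,353,041.20 / $25,626,741.20 = 1.6527.
%ΔEBIT = DOL × %ΔSales = 1.6527 × -15.9% = -26.3%.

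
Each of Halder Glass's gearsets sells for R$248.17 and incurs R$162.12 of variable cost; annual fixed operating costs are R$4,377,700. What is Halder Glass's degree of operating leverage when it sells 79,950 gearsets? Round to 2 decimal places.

Total contribution margin = 79,950 × R$86.05 = R$6,879,697.50.
Operating income = contribution − fixed costs = R$6,879,697.50 − R$4,377,700 = R$2,501,997.50.
DOL = contribution ÷ EBIT = R$6,879,697.50 ÷ R$2,501,997.50 = 2.7497.

2.75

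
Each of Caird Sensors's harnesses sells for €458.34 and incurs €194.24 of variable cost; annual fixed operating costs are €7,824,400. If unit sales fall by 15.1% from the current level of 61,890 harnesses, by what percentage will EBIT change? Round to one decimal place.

-29.0%

Contribution at this volume is 61,890 × €264.10 = €16,345,149.00.
Operating income = contribution − fixed costs = €16,345,149.00 − €7,824,400 = €8,520,749.00.
So DOL = total CM / EBIT = €16,345,149.00 / €8,520,749.00 = 1.9183.
%ΔEBIT = DOL × %ΔSales = 1.9183 × -15.1% = -29.0%.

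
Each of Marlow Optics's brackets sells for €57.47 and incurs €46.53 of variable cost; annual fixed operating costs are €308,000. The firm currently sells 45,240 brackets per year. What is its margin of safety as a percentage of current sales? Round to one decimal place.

Unit CM = price − variable cost = €57.47 − €46.53 = €10.94. Break-even units = €308,000 ÷ €10.94 = 28,153.56; break-even revenue = 28,153.56 × €57.47 = €1,617,985.37.
Current sales = 45,240 × €57.47 = €2,599,942.80.
Margin of safety = (€2,599,942.80 − €1,617,985.37) ÷ €2,599,942.80 = 37.8%.

37.8%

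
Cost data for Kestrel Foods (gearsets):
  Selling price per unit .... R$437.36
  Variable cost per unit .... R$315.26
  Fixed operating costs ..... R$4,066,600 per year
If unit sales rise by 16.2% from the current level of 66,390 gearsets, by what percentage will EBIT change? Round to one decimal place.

Total contribution margin = 66,390 × R$122.10 = R$8,106,219.00.
Subtracting fixed costs: EBIT = R$8,106,219.00 − R$4,066,600 = R$4,039,619.00.
So DOL = total CM / EBIT = R$8,106,219.00 / R$4,039,619.00 = 2.0067.
So EBIT moves 2.0067 × (+16.2%) = +32.5%.

+32.5%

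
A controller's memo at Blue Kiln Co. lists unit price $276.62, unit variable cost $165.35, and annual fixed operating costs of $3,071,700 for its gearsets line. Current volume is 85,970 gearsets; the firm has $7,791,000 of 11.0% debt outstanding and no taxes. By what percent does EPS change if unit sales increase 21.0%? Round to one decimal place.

Contribution at this volume is 85,970 × $111.27 = $9,565,881.90.
Subtracting fixed costs: EBIT = $9,565,881.90 − $3,071,700 = $6,494,181.90.
After interest of $857,010.00, pre-tax earnings = $5,637,171.90.
Degree of combined leverage = contribution ÷ (EBIT − I) = $9,565,881.90 ÷ $5,637,171.90 = 1.6969.
EPS therefore changes by 1.6969 × (+21.0%) = +35.6%.

+35.6%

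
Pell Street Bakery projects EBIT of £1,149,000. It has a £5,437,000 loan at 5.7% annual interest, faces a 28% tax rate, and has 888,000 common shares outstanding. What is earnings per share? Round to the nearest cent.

£0.68

Pre-tax income = £1,149,000 − £309,909.00 = £839,091.00.
Net income = £839,091.00 × (1 − 0.28) = £604,145.52.
EPS = £604,145.52 ÷ 888,000 = £0.68.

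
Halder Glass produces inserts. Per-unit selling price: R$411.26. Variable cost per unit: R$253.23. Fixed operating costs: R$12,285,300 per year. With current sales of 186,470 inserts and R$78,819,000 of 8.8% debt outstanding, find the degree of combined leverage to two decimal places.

Contribution at this volume is 186,470 × R$158.03 = R$29,467,854.10.
Subtracting fixed costs: EBIT = R$29,467,854.10 − R$12,285,300 = R$17,182,554.10. Interest = R$6,936,072.00.
DOL = R$29,467,854.10 ÷ R$17,182,554.10 = 1.7150; DFL = R$17,182,554.10 ÷ R$10,246,482.10 = 1.6769.
DCL = DOL × DFL = 1.7150 × 1.6769 = 2.8759.

2.88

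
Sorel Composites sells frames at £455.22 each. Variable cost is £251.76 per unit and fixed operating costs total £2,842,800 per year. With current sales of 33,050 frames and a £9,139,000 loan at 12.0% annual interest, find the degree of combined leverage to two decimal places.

2.41

At 33,050 units, contribution = 33,050 × £203.46 = £6,724,353.00.
Operating income = contribution − fixed costs = £6,724,353.00 − £2,842,800 = £3,881,553.00. Interest = £1,096,680.00.
DOL = £6,724,353.00 ÷ £3,881,553.00 = 1.7324; DFL = £3,881,553.00 ÷ £2,784,873.00 = 1.3938.
Combined leverage = 1.7324 × 1.3938 = 2.4146.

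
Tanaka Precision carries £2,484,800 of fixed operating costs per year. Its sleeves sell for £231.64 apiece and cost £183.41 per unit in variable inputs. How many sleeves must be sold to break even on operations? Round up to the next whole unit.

Contribution margin per unit = £231.64 − £183.41 = £48.23.
Units to break even: £2,484,800 ÷ £48.23 = 51,519.80, rounded up to 51,520.

51,520 sleeves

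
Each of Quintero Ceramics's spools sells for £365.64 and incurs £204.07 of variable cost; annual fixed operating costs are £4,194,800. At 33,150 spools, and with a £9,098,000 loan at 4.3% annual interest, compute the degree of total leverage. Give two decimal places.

At 33,150 units, contribution = 33,150 × £161.57 = £5,356,045.50.
Operating income = contribution − fixed costs = £5,356,045.50 − £4,194,800 = £1,161,245.50. Interest = £391,214.00, so EBIT − I = £770,031.50.
DCL = contribution ÷ (EBIT − I) = £5,356,045.50 ÷ £770,031.50 = 6.9556.

6.96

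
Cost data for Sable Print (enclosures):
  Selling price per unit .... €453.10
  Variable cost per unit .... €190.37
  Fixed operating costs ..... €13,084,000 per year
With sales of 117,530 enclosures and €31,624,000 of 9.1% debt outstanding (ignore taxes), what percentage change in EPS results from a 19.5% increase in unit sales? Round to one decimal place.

+40.4%

At 117,530 units, contribution = 117,530 × €262.73 = €30,878,656.90.
EBIT = €30,878,656.90 − €13,084,000 = €17,794,656.90.
After interest of €2,877,784.00, pre-tax earnings = €14,916,872.90.
Degree of combined leverage = contribution ÷ (EBIT − I) = €30,878,656.90 ÷ €14,916,872.90 = 2.0700.
%ΔEPS = DCL × %ΔSales = 2.0700 × +19.5% = +40.4%.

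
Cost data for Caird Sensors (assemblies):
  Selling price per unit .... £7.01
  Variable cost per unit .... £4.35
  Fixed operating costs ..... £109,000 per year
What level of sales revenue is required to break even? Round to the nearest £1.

CM per unit = £7.01 − £4.35 = £2.66; CM ratio = £2.66 / £7.01 = 0.3795.
Break-even revenue = fixed costs × price ÷ CM = £109,000 × £7.01 ÷ £2.66 = £287,252.

£287,252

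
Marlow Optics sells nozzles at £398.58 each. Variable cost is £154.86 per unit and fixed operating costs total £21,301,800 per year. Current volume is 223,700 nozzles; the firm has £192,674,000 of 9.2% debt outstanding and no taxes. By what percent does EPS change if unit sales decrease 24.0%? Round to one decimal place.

Total contribution margin = 223,700 × £243.72 = £54,520,164.00.
Subtracting fixed costs: EBIT = £54,520,164.00 − £21,301,800 = £33,218,364.00.
Interest = £17,726,008.00, so EBIT − I = £15,492,356.00.
DCL = total CM / (EBIT − I) = £54,520,164.00 / £15,492,356.00 = 3.5192.
%ΔEPS = DCL × %ΔSales = 3.5192 × -24.0% = -84.5%.

-84.5%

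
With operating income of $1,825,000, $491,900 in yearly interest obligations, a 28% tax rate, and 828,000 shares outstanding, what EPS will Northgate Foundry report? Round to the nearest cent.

Pre-tax income = $1,825,000 − $491,900.00 = $1,333,100.00.
After tax at 28%: net income = $1,333,100.00 × 0.72 = $959,832.00.
EPS = $959,832.00 ÷ 828,000 = $1.16.

$1.16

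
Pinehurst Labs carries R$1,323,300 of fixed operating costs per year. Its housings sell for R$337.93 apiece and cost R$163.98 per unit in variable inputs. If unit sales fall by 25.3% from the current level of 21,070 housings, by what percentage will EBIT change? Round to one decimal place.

Total contribution margin = 21,070 × R$173.95 = R$3,665,126.50.
Operating income = contribution − fixed costs = R$3,665,126.50 − R$1,323,300 = R$2,341,826.50.
Degree of operating leverage = R$3,665,126.50 / R$2,341,826.50 = 1.5651.
%ΔEBIT = DOL × %ΔSales = 1.5651 × -25.3% = -39.6%.

-39.6%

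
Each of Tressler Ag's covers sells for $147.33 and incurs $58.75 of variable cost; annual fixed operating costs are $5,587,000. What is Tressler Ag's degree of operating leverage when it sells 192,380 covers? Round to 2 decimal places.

1.49

Contribution at this volume is 192,380 × $88.58 = $17,041,020.40.
Subtracting fixed costs: EBIT = $17,041,020.40 − $5,587,000 = $11,454,020.40.
Degree of operating leverage = $17,041,020.40 / $11,454,020.40 = 1.4878.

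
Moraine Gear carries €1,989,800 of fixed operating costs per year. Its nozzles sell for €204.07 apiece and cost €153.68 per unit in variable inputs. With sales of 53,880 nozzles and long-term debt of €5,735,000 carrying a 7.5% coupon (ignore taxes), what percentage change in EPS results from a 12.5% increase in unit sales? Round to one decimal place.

+115.0%

Contribution at this volume is 53,880 × €50.39 = €2,715,013.20.
EBIT = €2,715,013.20 − €1,989,800 = €725,213.20.
Interest = €430,125.00, so EBIT − I = €295,088.20.
Degree of combined leverage = contribution ÷ (EBIT − I) = €2,715,013.20 ÷ €295,088.20 = 9.2007.
EPS therefore changes by 9.2007 × (+12.5%) = +115.0%.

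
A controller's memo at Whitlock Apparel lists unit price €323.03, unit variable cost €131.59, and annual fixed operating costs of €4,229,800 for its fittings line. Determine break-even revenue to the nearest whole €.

€7,137,235

CM per unit = €323.03 − €131.59 = €191.44; CM ratio = €191.44 / €323.03 = 0.5926.
Break-even revenue = fixed costs × price ÷ CM = €4,229,800 × €323.03 ÷ €191.44 = €7,137,235.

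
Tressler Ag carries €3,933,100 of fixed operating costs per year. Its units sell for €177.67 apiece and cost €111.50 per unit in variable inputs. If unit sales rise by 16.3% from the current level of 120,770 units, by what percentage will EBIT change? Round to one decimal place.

At 120,770 units, contribution = 120,770 × €66.17 = €7,991,350.90.
Operating income = contribution − fixed costs = €7,991,350.90 − €3,933,100 = €4,058,250.90.
Degree of operating leverage = €7,991,350.90 / €4,058,250.90 = 1.9692.
Operating income changes by 1.9692 × +16.3% = +32.1%.

+32.1%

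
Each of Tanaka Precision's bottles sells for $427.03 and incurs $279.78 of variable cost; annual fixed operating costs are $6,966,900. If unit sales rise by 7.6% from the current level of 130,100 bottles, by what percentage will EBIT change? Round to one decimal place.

+11.9%

At 130,100 units, contribution = 130,100 × $147.25 = $19,157,225.00.
Subtracting fixed costs: EBIT = $19,157,225.00 − $6,966,900 = $12,190,325.00.
So DOL = total CM / EBIT = $19,157,225.00 / $12,190,325.00 = 1.5715.
%ΔEBIT = DOL × %ΔSales = 1.5715 × +7.6% = +11.9%.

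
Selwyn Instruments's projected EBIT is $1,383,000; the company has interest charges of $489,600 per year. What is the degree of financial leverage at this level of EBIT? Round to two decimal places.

1.55

Annual interest charges come to $489,600.00.
Degree of financial leverage = EBIT / (EBIT − interest) = $1,383,000 / $893,400.00 = 1.5480.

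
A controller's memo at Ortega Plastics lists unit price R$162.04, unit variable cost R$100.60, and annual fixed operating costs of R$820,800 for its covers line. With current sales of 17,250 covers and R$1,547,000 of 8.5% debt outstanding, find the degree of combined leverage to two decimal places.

9.85

Total contribution margin = 17,250 × R$61.44 = R$1,059,840.00.
Operating income = contribution − fixed costs = R$1,059,840.00 − R$820,800 = R$239,040.00. Interest = R$131,495.00, so EBIT − I = R$107,545.00.
Degree of total leverage = total CM / (EBIT − interest) = R$1,059,840.00 / R$107,545.00 = 9.8549.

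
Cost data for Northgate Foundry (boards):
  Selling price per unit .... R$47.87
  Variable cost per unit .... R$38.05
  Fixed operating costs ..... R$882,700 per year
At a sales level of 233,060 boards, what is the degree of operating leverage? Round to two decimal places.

Total contribution margin = 233,060 × R$9.82 = R$2,288,649.20.
Operating income = contribution − fixed costs = R$2,288,649.20 − R$882,700 = R$1,405,949.20.
DOL = contribution ÷ EBIT = R$2,288,649.20 ÷ R$1,405,949.20 = 1.6278.

1.63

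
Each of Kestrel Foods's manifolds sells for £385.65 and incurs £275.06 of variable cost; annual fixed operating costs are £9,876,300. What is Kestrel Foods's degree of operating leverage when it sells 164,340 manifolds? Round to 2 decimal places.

Contribution at this volume is 164,340 × £110.59 = £18,174,360.60.
EBIT = £18,174,360.60 − £9,876,300 = £8,298,060.60.
DOL = contribution ÷ EBIT = £18,174,360.60 ÷ £8,298,060.60 = 2.1902.

2.19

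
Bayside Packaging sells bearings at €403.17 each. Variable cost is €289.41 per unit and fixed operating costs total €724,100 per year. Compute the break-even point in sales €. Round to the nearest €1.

Contribution margin per unit = €403.17 − €289.41 = €113.76, a CM ratio of €113.76 ÷ €403.17 = 0.2822.
Break-even revenue = fixed costs × price ÷ CM = €724,100 × €403.17 ÷ €113.76 = €2,566,239.

€2,566,239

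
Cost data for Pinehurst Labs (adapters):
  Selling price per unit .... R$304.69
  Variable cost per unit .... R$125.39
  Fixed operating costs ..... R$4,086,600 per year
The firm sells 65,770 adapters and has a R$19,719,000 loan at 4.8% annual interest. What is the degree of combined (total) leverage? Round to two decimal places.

1.74

Total contribution margin = 65,770 × R$179.30 = R$11,792,561.00.
Subtracting fixed costs: EBIT = R$11,792,561.00 − R$4,086,600 = R$7,705,961.00. Interest = R$946,512.00, so EBIT − I = R$6,759,449.00.
Degree of total leverage = total CM / (EBIT − interest) = R$11,792,561.00 / R$6,759,449.00 = 1.7446.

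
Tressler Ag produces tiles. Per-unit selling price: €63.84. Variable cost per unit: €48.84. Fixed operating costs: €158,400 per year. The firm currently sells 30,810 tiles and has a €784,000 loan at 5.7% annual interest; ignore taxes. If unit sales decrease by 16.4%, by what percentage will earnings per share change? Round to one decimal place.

Total contribution margin = 30,810 × €15.00 = €462,150.00.
EBIT = €462,150.00 − €158,400 = €303,750.00.
After interest of €44,688.00, pre-tax earnings = €259,062.00.
DCL = total CM / (EBIT − I) = €462,150.00 / €259,062.00 = 1.7839.
%ΔEPS = DCL × %ΔSales = 1.7839 × -16.4% = -29.3%.

-29.3%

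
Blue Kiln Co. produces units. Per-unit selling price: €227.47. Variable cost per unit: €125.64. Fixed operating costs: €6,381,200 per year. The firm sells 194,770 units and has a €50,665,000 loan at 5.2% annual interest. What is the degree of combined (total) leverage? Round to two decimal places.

Contribution at this volume is 194,770 × €101.83 = €19,833,429.10.
Subtracting fixed costs: EBIT = €19,833,429.10 − €6,381,200 = €13,452,229.10. Interest = €2,634,580.00.
DOL = €19,833,429.10 ÷ €13,452,229.10 = 1.4744; DFL = €13,452,229.10 ÷ €10,817,649.10 = 1.2435.
DCL = DOL × DFL = 1.4744 × 1.2435 = 1.8334.

1.83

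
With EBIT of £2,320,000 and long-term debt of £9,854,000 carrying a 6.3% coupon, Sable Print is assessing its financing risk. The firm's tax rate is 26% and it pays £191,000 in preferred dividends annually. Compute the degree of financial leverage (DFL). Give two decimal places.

Annual interest charges come to £620,802.00.
Pre-tax preferred-dividend burden = £191,000 ÷ (1 − 0.26) = £258,108.11.
DFL = EBIT ÷ [EBIT − I − D_p/(1−t)] = £2,320,000 ÷ [£2,320,000 − £620,802.00 − £258,108.11] = £2,320,000 ÷ £1,441,089.89 = 1.6099.

1.61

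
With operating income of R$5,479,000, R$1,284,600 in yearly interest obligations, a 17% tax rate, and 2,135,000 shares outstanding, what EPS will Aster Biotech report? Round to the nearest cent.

Interest = R$1,284,600.00, so EBT = R$5,479,000 − R$1,284,600.00 = R$4,194,400.00.
After tax at 17%: net income = R$4,194,400.00 × 0.83 = R$3,481,352.00.
Per share: R$3,481,352.00 / 2,135,000 shares = R$1.63.

R$1.63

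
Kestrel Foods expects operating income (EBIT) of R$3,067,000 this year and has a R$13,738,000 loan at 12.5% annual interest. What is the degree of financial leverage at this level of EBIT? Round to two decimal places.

2.27

Annual interest charges come to R$1,717,250.00.
Degree of financial leverage = EBIT / (EBIT − interest) = R$3,067,000 / R$1,349,750.00 = 2.2723.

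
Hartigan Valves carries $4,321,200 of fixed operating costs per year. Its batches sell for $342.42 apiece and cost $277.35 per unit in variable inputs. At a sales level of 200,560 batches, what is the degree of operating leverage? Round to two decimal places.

Total contribution margin = 200,560 × $65.07 = $13,050,439.20.
Subtracting fixed costs: EBIT = $13,050,439.20 − $4,321,200 = $8,729,239.20.
DOL = contribution ÷ EBIT = $13,050,439.20 ÷ $8,729,239.20 = 1.4950.

1.50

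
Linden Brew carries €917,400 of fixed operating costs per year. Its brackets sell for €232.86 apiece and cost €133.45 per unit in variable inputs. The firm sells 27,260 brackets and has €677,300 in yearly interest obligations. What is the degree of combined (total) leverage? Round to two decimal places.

2.43

Total contribution margin = 27,260 × €99.41 = €2,709,916.60.
Subtracting fixed costs: EBIT = €2,709,916.60 − €917,400 = €1,792,516.60. Interest = €677,300.00, so EBIT − I = €1,115,216.60.
Degree of total leverage = total CM / (EBIT − interest) = €2,709,916.60 / €1,115,216.60 = 2.4299.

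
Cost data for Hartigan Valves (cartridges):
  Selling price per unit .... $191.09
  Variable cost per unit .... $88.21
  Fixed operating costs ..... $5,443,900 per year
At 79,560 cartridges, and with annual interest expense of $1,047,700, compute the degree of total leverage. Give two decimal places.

4.83

Total contribution margin = 79,560 × $102.88 = $8,185,132.80.
EBIT = $8,185,132.80 − $5,443,900 = $2,741,232.80. Interest = $1,047,700.00.
DOL = $8,185,132.80 ÷ $2,741,232.80 = 2.9859; DFL = $2,741,232.80 ÷ $1,693,532.80 = 1.6186.
DCL = DOL × DFL = 2.9859 × 1.6186 = 4.8330.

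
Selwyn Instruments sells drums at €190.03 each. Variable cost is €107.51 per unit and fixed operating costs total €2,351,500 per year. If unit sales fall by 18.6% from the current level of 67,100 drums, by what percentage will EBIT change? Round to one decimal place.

-32.3%

Total contribution margin = 67,100 × €82.52 = €5,537,092.00.
EBIT = €5,537,092.00 − €2,351,500 = €3,185,592.00.
DOL = contribution ÷ EBIT = €5,537,092.00 ÷ €3,185,592.00 = 1.7382.
Operating income changes by 1.7382 × -18.6% = -32.3%.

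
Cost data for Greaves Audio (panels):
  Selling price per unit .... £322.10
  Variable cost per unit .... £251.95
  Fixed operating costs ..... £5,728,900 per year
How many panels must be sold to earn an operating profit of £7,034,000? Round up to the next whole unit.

181,938 panels

Unit CM = price − variable cost = £322.10 − £251.95 = £70.15.
Units = (FC + target) / CM = (£5,728,900 + £7,034,000) / £70.15 = 181,937.28, so 181,938 panels.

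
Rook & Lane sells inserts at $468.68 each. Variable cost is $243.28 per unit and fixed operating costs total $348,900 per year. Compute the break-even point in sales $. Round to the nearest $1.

$725,477

CM per unit = $468.68 − $243.28 = $225.40; CM ratio = $225.40 / $468.68 = 0.4809.
Break-even revenue = fixed costs × price ÷ CM = $348,900 × $468.68 ÷ $225.40 = $725,477.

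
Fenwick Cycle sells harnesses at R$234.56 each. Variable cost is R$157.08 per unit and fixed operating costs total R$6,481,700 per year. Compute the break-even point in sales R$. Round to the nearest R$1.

R$19,622,452

CM per unit = R$234.56 − R$157.08 = R$77.48; CM ratio = R$77.48 / R$234.56 = 0.3303.
Break-even revenue = fixed costs × price ÷ CM = R$6,481,700 × R$234.56 ÷ R$77.48 = R$19,622,452.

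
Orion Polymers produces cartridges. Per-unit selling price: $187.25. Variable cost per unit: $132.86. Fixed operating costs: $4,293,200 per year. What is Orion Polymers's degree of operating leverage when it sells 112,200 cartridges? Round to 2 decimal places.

3.37

At 112,200 units, contribution = 112,200 × $54.39 = $6,102,558.00.
Subtracting fixed costs: EBIT = $6,102,558.00 − $4,293,200 = $1,809,358.00.
Degree of operating leverage = $6,102,558.00 / $1,809,358.00 = 3.3728.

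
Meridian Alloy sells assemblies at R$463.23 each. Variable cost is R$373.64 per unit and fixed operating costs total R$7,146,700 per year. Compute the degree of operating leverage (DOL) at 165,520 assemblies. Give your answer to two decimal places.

At 165,520 units, contribution = 165,520 × R$89.59 = R$14,828,936.80.
Operating income = contribution − fixed costs = R$14,828,936.80 − R$7,146,700 = R$7,682,236.80.
DOL = contribution ÷ EBIT = R$14,828,936.80 ÷ R$7,682,236.80 = 1.9303.

1.93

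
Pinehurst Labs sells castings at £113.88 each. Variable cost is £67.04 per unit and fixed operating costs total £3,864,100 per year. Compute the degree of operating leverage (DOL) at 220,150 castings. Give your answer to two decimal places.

Total contribution margin = 220,150 × £46.84 = £10,311,826.00.
Operating income = contribution − fixed costs = £10,311,826.00 − £3,864,100 = £6,447,726.00.
So DOL = total CM / EBIT = £10,311,826.00 / £6,447,726.00 = 1.5993.

1.60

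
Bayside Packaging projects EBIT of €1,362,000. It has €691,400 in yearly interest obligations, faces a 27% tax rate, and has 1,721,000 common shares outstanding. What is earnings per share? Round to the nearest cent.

Pre-tax income = €1,362,000 − €691,400.00 = €670,600.00.
After tax at 27%: net income = €670,600.00 × 0.73 = €489,538.00.
EPS = €489,538.00 ÷ 1,721,000 = €0.28.

€0.28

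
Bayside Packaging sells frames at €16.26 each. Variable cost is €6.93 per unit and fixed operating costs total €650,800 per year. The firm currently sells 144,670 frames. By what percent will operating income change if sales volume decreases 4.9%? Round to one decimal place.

At 144,670 units, contribution = 144,670 × €9.33 = €1,349,771.10.
EBIT = €1,349,771.10 − €650,800 = €698,971.10.
Degree of operating leverage = €1,349,771.10 / €698,971.10 = 1.9311.
%ΔEBIT = DOL × %ΔSales = 1.9311 × -4.9% = -9.5%.

-9.5%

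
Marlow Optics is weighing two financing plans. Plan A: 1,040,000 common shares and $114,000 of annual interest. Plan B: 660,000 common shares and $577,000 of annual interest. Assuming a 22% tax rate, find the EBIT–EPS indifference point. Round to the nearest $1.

Set EPS_A = EPS_B: (EBIT − $114,000)(1 − 0.22) ÷ 1,040,000 = (EBIT − $577,000)(1 − 0.22) ÷ 660,000.
Cancelling (1 − t) and cross-multiplying: 660,000·(EBIT − 114,000) = 1,040,000·(EBIT − 577,000).
EBIT × (1,040,000 − 660,000) = 577,000 × 1,040,000 − 114,000 × 660,000 = 524,840,000,000, so EBIT = 524,840,000,000 ÷ 380,000 = 1,381,157.89.

$1,381,158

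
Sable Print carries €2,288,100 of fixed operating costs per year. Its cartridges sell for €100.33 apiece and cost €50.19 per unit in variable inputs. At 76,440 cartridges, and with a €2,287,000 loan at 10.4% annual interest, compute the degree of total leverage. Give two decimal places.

2.93

Total contribution margin = 76,440 × €50.14 = €3,832,701.60.
EBIT = €3,832,701.60 − €2,288,100 = €1,544,601.60. Interest = €237,848.00.
DOL = €3,832,701.60 ÷ €1,544,601.60 = 2.4814; DFL = €1,544,601.60 ÷ €1,306,753.60 = 1.1820.
DCL = DOL × DFL = 2.4814 × 1.1820 = 2.9330.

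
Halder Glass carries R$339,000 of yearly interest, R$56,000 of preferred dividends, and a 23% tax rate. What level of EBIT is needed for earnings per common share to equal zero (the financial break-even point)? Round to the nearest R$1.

R$411,727

Preferred dividends are paid after tax, so their pre-tax equivalent is R$56,000 ÷ (1 − 0.23) = R$72,727.27.
EPS = 0 when EBIT covers interest plus the pre-tax preferred burden: R$339,000 + R$72,727.27 = R$411,727.27.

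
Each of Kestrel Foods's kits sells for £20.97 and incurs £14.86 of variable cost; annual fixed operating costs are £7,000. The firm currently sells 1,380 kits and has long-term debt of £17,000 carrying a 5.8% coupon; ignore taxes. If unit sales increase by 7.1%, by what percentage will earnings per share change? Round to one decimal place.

Total contribution margin = 1,380 × £6.11 = £8,431.80.
Operating income = contribution − fixed costs = £8,431.80 − £7,000 = £1,431.80.
Interest = £986.00, so EBIT − I = £445.80.
DCL = total CM / (EBIT − I) = £8,431.80 / £445.80 = 18.9139.
%ΔEPS = DCL × %ΔSales = 18.9139 × +7.1% = +134.3%.

+134.3%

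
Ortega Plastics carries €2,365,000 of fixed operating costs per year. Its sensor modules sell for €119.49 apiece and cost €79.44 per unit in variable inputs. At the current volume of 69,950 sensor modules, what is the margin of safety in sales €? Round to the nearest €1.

Unit CM = price − variable cost = €119.49 − €79.44 = €40.05. Break-even units = €2,365,000 ÷ €40.05 = 59,051.19; break-even revenue = 59,051.19 × €119.49 = €7,056,026.22.
Current sales = 69,950 × €119.49 = €8,358,325.50.
Margin of safety = €8,358,325.50 − €7,056,026.22 = €1,302,299.

€1,302,299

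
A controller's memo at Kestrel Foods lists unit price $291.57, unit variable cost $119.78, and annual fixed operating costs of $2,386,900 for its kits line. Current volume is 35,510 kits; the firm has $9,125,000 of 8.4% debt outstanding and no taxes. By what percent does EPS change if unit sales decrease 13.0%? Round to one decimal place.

-26.9%

Total contribution margin = 35,510 × $171.79 = $6,100,262.90.
Subtracting fixed costs: EBIT = $6,100,262.90 − $2,386,900 = $3,713,362.90.
After interest of $766,500.00, pre-tax earnings = $2,946,862.90.
Degree of combined leverage = contribution ÷ (EBIT − I) = $6,100,262.90 ÷ $2,946,862.90 = 2.0701.
%ΔEPS = DCL × %ΔSales = 2.0701 × -13.0% = -26.9%.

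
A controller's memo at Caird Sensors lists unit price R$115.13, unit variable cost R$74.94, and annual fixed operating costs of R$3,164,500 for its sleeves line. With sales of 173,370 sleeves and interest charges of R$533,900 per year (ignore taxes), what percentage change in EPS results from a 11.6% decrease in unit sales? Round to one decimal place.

-24.7%

At 173,370 units, contribution = 173,370 × R$40.19 = R$6,967,740.30.
Operating income = contribution − fixed costs = R$6,967,740.30 − R$3,164,500 = R$3,803,240.30.
Interest = R$533,900.00, so EBIT − I = R$3,269,340.30.
DCL = total CM / (EBIT − I) = R$6,967,740.30 / R$3,269,340.30 = 2.1312.
EPS therefore changes by 2.1312 × (-11.6%) = -24.7%.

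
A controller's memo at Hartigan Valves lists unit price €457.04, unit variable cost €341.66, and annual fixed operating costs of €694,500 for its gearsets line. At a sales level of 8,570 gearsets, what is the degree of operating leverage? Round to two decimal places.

3.36

Total contribution margin = 8,570 × €115.38 = €988,806.60.
EBIT = €988,806.60 − €694,500 = €294,306.60.
DOL = contribution ÷ EBIT = €988,806.60 ÷ €294,306.60 = 3.3598.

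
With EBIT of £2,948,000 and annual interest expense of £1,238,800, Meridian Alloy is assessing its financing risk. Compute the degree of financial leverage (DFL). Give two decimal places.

1.72

Interest = £1,238,800.00.
DFL = EBIT ÷ (EBIT − I) = £2,948,000 ÷ (£2,948,000 − £1,238,800.00) = £2,948,000 ÷ £1,709,200.00 = 1.7248.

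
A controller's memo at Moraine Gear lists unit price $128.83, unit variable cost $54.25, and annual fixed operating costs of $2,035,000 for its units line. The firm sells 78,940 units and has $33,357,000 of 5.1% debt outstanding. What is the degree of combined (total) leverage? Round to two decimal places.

2.74

Contribution at this volume is 78,940 × $74.58 = $5,887,345.20.
Operating income = contribution − fixed costs = $5,887,345.20 − $2,035,000 = $3,852,345.20. Interest = $1,701,207.00, so EBIT − I = $2,151,138.20.
DCL = contribution ÷ (EBIT − I) = $5,887,345.20 ÷ $2,151,138.20 = 2.7369.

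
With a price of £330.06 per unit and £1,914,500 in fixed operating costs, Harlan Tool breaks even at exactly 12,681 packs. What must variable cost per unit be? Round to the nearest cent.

At break-even, FC = Q × (P − VC), so P − VC = £1,914,500 ÷ 12,681 = £150.9739.
Hence VC = price − CM = £330.06 − £150.9739 = £179.09.

£179.09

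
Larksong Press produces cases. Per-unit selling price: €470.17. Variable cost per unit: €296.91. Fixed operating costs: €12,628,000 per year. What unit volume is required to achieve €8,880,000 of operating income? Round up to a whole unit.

124,138 cases

Unit CM = price − variable cost = €470.17 − €296.91 = €173.26.
Units = (FC + target) / CM = (€12,628,000 + €8,880,000) / €173.26 = 124,137.13, so 124,138 cases.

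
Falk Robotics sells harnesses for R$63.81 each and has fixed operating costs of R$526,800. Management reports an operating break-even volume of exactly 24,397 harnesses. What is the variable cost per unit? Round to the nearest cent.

R$42.22

At break-even, FC = Q × (P − VC), so P − VC = R$526,800 ÷ 24,397 = R$21.5928.
Variable cost per unit = R$63.81 − R$21.5928 = R$42.22.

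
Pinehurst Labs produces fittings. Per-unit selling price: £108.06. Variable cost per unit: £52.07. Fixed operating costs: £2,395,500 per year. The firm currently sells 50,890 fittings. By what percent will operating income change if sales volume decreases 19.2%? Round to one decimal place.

At 50,890 units, contribution = 50,890 × £55.99 = £2,849,331.10.
EBIT = £2,849,331.10 − £2,395,500 = £453,831.10.
Degree of operating leverage = £2,849,331.10 / £453,831.10 = 6.2784.
So EBIT moves 6.2784 × (-19.2%) = -120.5%.

-120.5%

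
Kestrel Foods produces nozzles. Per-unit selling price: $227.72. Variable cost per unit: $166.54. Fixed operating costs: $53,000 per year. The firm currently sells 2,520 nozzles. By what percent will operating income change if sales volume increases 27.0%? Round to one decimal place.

+41.1%

At 2,520 units, contribution = 2,520 × $61.18 = $154,173.60.
Subtracting fixed costs: EBIT = $154,173.60 − $53,000 = $101,173.60.
DOL = contribution ÷ EBIT = $154,173.60 ÷ $101,173.60 = 1.5239.
Operating income changes by 1.5239 × +27.0% = +41.1%.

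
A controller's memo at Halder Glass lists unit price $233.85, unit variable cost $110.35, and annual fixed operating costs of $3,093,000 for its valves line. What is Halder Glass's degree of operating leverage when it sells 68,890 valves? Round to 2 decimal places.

1.57

Total contribution margin = 68,890 × $123.50 = $8,507,915.00.
Operating income = contribution − fixed costs = $8,507,915.00 − $3,093,000 = $5,414,915.00.
So DOL = total CM / EBIT = $8,507,915.00 / $5,414,915.00 = 1.5712.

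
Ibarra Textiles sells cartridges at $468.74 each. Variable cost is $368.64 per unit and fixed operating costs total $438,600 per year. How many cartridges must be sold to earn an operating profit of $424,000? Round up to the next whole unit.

8,618 cartridges

Contribution margin per unit = $468.74 − $368.64 = $100.10.
Units = (FC + target) / CM = ($438,600 + $424,000) / $100.10 = 8,617.38, so 8,618 cartridges.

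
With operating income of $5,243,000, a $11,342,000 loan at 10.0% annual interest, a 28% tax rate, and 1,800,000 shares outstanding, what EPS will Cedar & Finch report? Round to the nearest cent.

$1.64

Interest = $1,134,200.00, so EBT = $5,243,000 − $1,134,200.00 = $4,108,800.00.
After tax at 28%: net income = $4,108,800.00 × 0.72 = $2,958,336.00.
Per share: $2,958,336.00 / 1,800,000 shares = $1.64.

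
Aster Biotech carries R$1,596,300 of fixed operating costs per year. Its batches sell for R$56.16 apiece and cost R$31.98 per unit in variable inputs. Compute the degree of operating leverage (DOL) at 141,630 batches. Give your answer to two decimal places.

1.87

Contribution at this volume is 141,630 × R$24.18 = R$3,424,613.40.
Subtracting fixed costs: EBIT = R$3,424,613.40 − R$1,596,300 = R$1,828,313.40.
So DOL = total CM / EBIT = R$3,424,613.40 / R$1,828,313.40 = 1.8731.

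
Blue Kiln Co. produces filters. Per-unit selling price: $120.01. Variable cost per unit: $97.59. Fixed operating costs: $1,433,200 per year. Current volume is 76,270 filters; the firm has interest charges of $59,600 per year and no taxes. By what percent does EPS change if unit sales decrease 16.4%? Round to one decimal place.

-129.1%

At 76,270 units, contribution = 76,270 × $22.42 = $1,709,973.40.
EBIT = $1,709,973.40 − $1,433,200 = $276,773.40.
After interest of $59,600.00, pre-tax earnings = $217,173.40.
Degree of combined leverage = contribution ÷ (EBIT − I) = $1,709,973.40 ÷ $217,173.40 = 7.8738.
EPS therefore changes by 7.8738 × (-16.4%) = -129.1%.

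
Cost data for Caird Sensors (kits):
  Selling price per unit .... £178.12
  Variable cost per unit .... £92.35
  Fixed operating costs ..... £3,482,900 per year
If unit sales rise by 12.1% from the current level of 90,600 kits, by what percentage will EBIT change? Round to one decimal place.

Contribution at this volume is 90,600 × £85.77 = £7,770,762.00.
Operating income = contribution − fixed costs = £7,770,762.00 − £3,482,900 = £4,287,862.00.
Degree of operating leverage = £7,770,762.00 / £4,287,862.00 = 1.8123.
So EBIT moves 1.8123 × (+12.1%) = +21.9%.

+21.9%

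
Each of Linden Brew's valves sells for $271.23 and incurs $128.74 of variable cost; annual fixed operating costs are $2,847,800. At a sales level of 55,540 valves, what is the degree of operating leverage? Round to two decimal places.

At 55,540 units, contribution = 55,540 × $142.49 = $7,913,894.60.
Operating income = contribution − fixed costs = $7,913,894.60 − $2,847,800 = $5,066,094.60.
DOL = contribution ÷ EBIT = $7,913,894.60 ÷ $5,066,094.60 = 1.5621.

1.56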